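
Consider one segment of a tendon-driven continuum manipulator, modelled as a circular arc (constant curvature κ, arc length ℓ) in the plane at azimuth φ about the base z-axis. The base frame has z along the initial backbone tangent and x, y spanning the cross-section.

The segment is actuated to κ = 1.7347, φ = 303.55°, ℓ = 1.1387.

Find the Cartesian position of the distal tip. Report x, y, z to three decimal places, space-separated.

θ = κ·ℓ = 1.7347 × 1.1387 = 1.97530 rad
ρ = (1 − cos θ)/κ = (1 − -0.39357)/1.7347 = 0.80335
z = sin θ / κ = 0.91930/1.7347 = 0.52995
x = ρ cos φ = 0.80335 × cos(303.55°) = 0.44398
y = ρ sin φ = 0.80335 × sin(303.55°) = -0.66951

0.444 -0.670 0.530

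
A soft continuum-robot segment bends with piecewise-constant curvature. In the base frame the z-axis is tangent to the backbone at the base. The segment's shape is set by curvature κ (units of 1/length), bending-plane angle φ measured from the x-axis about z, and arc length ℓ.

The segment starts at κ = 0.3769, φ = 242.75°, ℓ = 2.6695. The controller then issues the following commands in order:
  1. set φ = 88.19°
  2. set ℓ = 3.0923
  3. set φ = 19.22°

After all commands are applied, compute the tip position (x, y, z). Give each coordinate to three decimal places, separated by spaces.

initial: κ=0.3769, φ=242.75°, ℓ=2.6695
cmd 1: set φ=88.19° → (κ,φ,ℓ)=(0.3769,88.19°,2.6695) → tip=(0.0390,1.2328,2.2414)
cmd 2: set ℓ=3.0923 → (κ,φ,ℓ)=(0.3769,88.19°,3.0923) → tip=(0.0508,1.6062,2.4383)
cmd 3: set φ=19.22° → (κ,φ,ℓ)=(0.3769,19.22°,3.0923) → tip=(1.5175,0.5290,2.4383)

1.517 0.529 2.438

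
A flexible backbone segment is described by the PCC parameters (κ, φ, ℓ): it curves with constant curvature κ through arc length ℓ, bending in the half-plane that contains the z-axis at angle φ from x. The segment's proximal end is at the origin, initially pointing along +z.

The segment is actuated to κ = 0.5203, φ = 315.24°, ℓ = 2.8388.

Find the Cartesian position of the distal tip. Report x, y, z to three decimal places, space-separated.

θ = κ·ℓ = 0.5203 × 2.8388 = 1.47703 rad
ρ = (1 − cos θ)/κ = (1 − 0.09363)/0.5203 = 1.74201
z = sin θ / κ = 0.99561/0.5203 = 1.91352
x = ρ cos φ = 1.74201 × cos(315.24°) = 1.23694
y = ρ sin φ = 1.74201 × sin(315.24°) = -1.22662

1.237 -1.227 1.914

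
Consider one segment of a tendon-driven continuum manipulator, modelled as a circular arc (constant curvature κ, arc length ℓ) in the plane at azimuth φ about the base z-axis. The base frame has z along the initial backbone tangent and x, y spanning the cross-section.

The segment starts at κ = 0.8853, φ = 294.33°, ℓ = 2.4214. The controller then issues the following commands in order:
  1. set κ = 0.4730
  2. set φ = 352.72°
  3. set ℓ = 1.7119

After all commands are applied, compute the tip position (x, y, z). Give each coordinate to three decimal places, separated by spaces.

initial: κ=0.8853, φ=294.33°, ℓ=2.4214
cmd 1: set κ=0.4730 → (κ,φ,ℓ)=(0.4730,294.33°,2.4214) → tip=(0.5115,-1.1313,1.9257)
cmd 2: set φ=352.72° → (κ,φ,ℓ)=(0.4730,352.72°,2.4214) → tip=(1.2315,-0.1573,1.9257)
cmd 3: set ℓ=1.7119 → (κ,φ,ℓ)=(0.4730,352.72°,1.7119) → tip=(0.6507,-0.0831,1.5309)

0.651 -0.083 1.531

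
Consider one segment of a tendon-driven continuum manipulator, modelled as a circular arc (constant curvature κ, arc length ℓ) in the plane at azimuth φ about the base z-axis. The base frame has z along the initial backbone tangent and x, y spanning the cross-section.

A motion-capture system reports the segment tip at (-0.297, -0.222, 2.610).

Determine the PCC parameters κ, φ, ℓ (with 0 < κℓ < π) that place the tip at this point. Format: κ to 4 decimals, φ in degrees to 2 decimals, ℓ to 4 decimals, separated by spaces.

ρ = √(x²+y²) = √(-0.297² + -0.222²) = 0.37080
φ = atan2(y, x) mod 360° = atan2(-0.222, -0.297) = 216.7772°
|p|² = ρ² + z² = 0.37080² + 2.610² = 6.94959
κ = 2ρ / |p|² = 2×0.37080 / 6.94959 = 0.10671
θ = 2·atan2(ρ, z) = 2·atan2(0.37080, 2.610) = 0.28225 rad
ℓ = θ/κ = 0.28225/0.10671 = 2.64498

0.1067 216.78 2.6450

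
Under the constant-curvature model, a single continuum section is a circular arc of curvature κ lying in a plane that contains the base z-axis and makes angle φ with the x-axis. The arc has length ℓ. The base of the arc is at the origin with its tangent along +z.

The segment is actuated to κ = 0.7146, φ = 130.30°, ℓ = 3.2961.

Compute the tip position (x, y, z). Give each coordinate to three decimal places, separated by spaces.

-1.545 1.821 0.990

θ = κ·ℓ = 0.7146 × 3.2961 = 2.35539 rad
ρ = (1 − cos θ)/κ = (1 − -0.70654)/0.7146 = 2.38811
z = sin θ / κ = 0.70767/0.7146 = 0.99031
x = ρ cos φ = 2.38811 × cos(130.30°) = -1.54460
y = ρ sin φ = 2.38811 × sin(130.30°) = 1.82133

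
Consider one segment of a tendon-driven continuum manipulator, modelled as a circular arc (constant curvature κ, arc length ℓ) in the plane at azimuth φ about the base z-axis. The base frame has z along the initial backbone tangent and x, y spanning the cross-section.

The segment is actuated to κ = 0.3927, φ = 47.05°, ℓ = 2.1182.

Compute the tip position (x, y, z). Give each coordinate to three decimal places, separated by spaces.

0.566 0.608 1.882

θ = κ·ℓ = 0.3927 × 2.1182 = 0.83182 rad
ρ = (1 − cos θ)/κ = (1 − 0.67353)/0.3927 = 0.83134
z = sin θ / κ = 0.73916/0.3927 = 1.88224
x = ρ cos φ = 0.83134 × cos(47.05°) = 0.56644
y = ρ sin φ = 0.83134 × sin(47.05°) = 0.60850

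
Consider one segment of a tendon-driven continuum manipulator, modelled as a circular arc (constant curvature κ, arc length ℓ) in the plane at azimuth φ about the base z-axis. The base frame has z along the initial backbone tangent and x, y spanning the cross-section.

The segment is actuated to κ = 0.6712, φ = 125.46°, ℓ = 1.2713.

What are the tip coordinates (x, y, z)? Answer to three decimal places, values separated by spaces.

-0.296 0.416 1.123

θ = κ·ℓ = 0.6712 × 1.2713 = 0.85330 rad
ρ = (1 − cos θ)/κ = (1 − 0.65750)/0.6712 = 0.51028
z = sin θ / κ = 0.75345/0.6712 = 1.12254
x = ρ cos φ = 0.51028 × cos(125.46°) = -0.29603
y = ρ sin φ = 0.51028 × sin(125.46°) = 0.41563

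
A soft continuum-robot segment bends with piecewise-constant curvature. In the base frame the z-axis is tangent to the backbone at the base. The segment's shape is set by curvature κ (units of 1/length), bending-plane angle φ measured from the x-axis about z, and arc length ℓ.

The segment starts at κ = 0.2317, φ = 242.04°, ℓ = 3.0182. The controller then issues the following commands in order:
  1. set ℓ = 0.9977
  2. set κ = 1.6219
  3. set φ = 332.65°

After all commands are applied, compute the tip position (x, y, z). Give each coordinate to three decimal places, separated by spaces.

initial: κ=0.2317, φ=242.04°, ℓ=3.0182
cmd 1: set ℓ=0.9977 → (κ,φ,ℓ)=(0.2317,242.04°,0.9977) → tip=(-0.0538,-0.1014,0.9888)
cmd 2: set κ=1.6219 → (κ,φ,ℓ)=(1.6219,242.04°,0.9977) → tip=(-0.3028,-0.5704,0.6159)
cmd 3: set φ=332.65° → (κ,φ,ℓ)=(1.6219,332.65°,0.9977) → tip=(0.5736,-0.2967,0.6159)

0.574 -0.297 0.616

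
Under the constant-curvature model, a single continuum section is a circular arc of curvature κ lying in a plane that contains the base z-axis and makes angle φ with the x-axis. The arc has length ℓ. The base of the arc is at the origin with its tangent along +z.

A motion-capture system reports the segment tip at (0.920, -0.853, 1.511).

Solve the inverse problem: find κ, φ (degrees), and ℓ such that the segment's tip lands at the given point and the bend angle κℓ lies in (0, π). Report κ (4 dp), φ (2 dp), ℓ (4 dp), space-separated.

ρ = √(x²+y²) = √(0.920² + -0.853²) = 1.25460
φ = atan2(y, x) mod 360° = atan2(-0.853, 0.920) = 317.1641°
|p|² = ρ² + z² = 1.25460² + 1.511² = 3.85713
κ = 2ρ / |p|² = 2×1.25460 / 3.85713 = 0.65053
θ = 2·atan2(ρ, z) = 2·atan2(1.25460, 1.511) = 1.38590 rad
ℓ = θ/κ = 1.38590/0.65053 = 2.13041

0.6505 317.16 2.1304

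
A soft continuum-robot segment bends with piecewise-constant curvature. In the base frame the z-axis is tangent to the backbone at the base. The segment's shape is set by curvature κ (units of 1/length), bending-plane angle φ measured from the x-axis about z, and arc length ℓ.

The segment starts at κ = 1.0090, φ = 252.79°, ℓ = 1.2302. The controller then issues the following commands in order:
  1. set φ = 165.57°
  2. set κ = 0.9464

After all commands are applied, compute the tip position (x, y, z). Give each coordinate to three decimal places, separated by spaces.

-0.619 0.159 0.971

initial: κ=1.0090, φ=252.79°, ℓ=1.2302
cmd 1: set φ=165.57° → (κ,φ,ℓ)=(1.0090,165.57°,1.2302) → tip=(-0.6492,0.1671,0.9378)
cmd 2: set κ=0.9464 → (κ,φ,ℓ)=(0.9464,165.57°,1.2302) → tip=(-0.6187,0.1592,0.9705)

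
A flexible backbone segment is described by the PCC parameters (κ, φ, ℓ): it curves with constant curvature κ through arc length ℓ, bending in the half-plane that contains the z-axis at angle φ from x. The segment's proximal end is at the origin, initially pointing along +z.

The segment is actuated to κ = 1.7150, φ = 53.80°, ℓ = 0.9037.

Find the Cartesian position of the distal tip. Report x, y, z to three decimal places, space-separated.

0.337 0.461 0.583

θ = κ·ℓ = 1.7150 × 0.9037 = 1.54985 rad
ρ = (1 − cos θ)/κ = (1 − 0.02095)/1.7150 = 0.57088
z = sin θ / κ = 0.99978/1.7150 = 0.58296
x = ρ cos φ = 0.57088 × cos(53.80°) = 0.33716
y = ρ sin φ = 0.57088 × sin(53.80°) = 0.46067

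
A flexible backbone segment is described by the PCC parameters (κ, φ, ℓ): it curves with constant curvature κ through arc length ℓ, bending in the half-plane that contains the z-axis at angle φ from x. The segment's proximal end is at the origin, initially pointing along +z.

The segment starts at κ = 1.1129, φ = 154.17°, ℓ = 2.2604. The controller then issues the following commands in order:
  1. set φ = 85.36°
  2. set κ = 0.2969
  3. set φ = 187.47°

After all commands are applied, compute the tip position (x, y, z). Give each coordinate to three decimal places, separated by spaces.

initial: κ=1.1129, φ=154.17°, ℓ=2.2604
cmd 1: set φ=85.36° → (κ,φ,ℓ)=(1.1129,85.36°,2.2604) → tip=(0.1316,1.6214,0.5265)
cmd 2: set κ=0.2969 → (κ,φ,ℓ)=(0.2969,85.36°,2.2604) → tip=(0.0591,0.7281,2.0945)
cmd 3: set φ=187.47° → (κ,φ,ℓ)=(0.2969,187.47°,2.2604) → tip=(-0.7242,-0.0950,2.0945)

-0.724 -0.095 2.095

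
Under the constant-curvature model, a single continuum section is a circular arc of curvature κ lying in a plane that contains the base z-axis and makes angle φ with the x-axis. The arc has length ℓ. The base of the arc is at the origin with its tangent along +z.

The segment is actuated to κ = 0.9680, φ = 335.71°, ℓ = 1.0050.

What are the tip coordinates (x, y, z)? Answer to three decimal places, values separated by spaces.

θ = κ·ℓ = 0.9680 × 1.0050 = 0.97284 rad
ρ = (1 − cos θ)/κ = (1 − 0.56295)/0.9680 = 0.45149
z = sin θ / κ = 0.82649/0.9680 = 0.85381
x = ρ cos φ = 0.45149 × cos(335.71°) = 0.41152
y = ρ sin φ = 0.45149 × sin(335.71°) = -0.18572

0.412 -0.186 0.854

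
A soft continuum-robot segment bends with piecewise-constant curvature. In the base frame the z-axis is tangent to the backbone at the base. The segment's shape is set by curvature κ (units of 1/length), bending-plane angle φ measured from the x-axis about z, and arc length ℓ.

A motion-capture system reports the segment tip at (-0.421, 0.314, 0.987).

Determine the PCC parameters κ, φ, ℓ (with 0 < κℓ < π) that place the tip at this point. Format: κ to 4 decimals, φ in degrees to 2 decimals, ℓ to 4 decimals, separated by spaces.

0.8403 143.28 1.1639

ρ = √(x²+y²) = √(-0.421² + 0.314²) = 0.52520
φ = atan2(y, x) mod 360° = atan2(0.314, -0.421) = 143.2828°
|p|² = ρ² + z² = 0.52520² + 0.987² = 1.25001
κ = 2ρ / |p|² = 2×0.52520 / 1.25001 = 0.84032
θ = 2·atan2(ρ, z) = 2·atan2(0.52520, 0.987) = 0.97802 rad
ℓ = θ/κ = 0.97802/0.84032 = 1.16387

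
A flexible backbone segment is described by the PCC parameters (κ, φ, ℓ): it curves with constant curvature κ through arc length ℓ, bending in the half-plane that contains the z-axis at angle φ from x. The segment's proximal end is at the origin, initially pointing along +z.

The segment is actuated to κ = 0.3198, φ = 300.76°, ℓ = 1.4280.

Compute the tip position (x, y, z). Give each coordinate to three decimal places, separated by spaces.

0.164 -0.275 1.379

θ = κ·ℓ = 0.3198 × 1.4280 = 0.45667 rad
ρ = (1 − cos θ)/κ = (1 − 0.89752)/0.3198 = 0.32044
z = sin θ / κ = 0.44097/0.3198 = 1.37888
x = ρ cos φ = 0.32044 × cos(300.76°) = 0.16389
y = ρ sin φ = 0.32044 × sin(300.76°) = -0.27536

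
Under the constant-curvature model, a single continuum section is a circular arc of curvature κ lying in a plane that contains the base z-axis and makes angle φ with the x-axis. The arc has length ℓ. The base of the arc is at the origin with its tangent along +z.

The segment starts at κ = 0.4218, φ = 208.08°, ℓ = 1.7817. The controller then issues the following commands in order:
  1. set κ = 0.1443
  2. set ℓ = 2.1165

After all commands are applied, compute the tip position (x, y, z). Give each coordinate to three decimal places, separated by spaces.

initial: κ=0.4218, φ=208.08°, ℓ=1.7817
cmd 1: set κ=0.1443 → (κ,φ,ℓ)=(0.1443,208.08°,1.7817) → tip=(-0.2010,-0.1072,1.7621)
cmd 2: set ℓ=2.1165 → (κ,φ,ℓ)=(0.1443,208.08°,2.1165) → tip=(-0.2829,-0.1510,2.0838)

-0.283 -0.151 2.084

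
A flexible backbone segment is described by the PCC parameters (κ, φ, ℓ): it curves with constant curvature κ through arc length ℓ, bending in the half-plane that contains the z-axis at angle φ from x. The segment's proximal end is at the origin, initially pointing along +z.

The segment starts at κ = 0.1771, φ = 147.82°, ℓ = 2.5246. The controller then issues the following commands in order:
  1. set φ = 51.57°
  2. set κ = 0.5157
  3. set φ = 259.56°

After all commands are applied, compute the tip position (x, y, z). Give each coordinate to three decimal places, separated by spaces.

-0.258 -1.400 1.869

initial: κ=0.1771, φ=147.82°, ℓ=2.5246
cmd 1: set φ=51.57° → (κ,φ,ℓ)=(0.1771,51.57°,2.5246) → tip=(0.3450,0.4348,2.4413)
cmd 2: set κ=0.5157 → (κ,φ,ℓ)=(0.5157,51.57°,2.5246) → tip=(0.8851,1.1155,1.8694)
cmd 3: set φ=259.56° → (κ,φ,ℓ)=(0.5157,259.56°,2.5246) → tip=(-0.2580,-1.4004,1.8694)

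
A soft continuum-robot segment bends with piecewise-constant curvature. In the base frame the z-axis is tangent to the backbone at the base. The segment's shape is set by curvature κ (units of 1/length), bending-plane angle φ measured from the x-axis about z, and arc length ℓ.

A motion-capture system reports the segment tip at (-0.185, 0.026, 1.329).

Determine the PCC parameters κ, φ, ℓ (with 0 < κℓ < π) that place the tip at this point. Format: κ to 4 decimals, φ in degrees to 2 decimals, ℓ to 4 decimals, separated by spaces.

0.2074 172.00 1.3464

ρ = √(x²+y²) = √(-0.185² + 0.026²) = 0.18682
φ = atan2(y, x) mod 360° = atan2(0.026, -0.185) = 172.0000°
|p|² = ρ² + z² = 0.18682² + 1.329² = 1.80114
κ = 2ρ / |p|² = 2×0.18682 / 1.80114 = 0.20744
θ = 2·atan2(ρ, z) = 2·atan2(0.18682, 1.329) = 0.27931 rad
ℓ = θ/κ = 0.27931/0.20744 = 1.34644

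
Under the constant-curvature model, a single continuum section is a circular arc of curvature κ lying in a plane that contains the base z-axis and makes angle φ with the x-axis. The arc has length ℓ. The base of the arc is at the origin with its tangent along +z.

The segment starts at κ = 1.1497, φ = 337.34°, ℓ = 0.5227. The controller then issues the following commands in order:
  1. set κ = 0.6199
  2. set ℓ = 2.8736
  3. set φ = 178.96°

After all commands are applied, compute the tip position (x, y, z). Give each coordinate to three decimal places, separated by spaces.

initial: κ=1.1497, φ=337.34°, ℓ=0.5227
cmd 1: set κ=0.6199 → (κ,φ,ℓ)=(0.6199,337.34°,0.5227) → tip=(0.0775,-0.0323,0.5136)
cmd 2: set ℓ=2.8736 → (κ,φ,ℓ)=(0.6199,337.34°,2.8736) → tip=(1.7998,-0.7514,1.5775)
cmd 3: set φ=178.96° → (κ,φ,ℓ)=(0.6199,178.96°,2.8736) → tip=(-1.9500,0.0354,1.5775)

-1.950 0.035 1.578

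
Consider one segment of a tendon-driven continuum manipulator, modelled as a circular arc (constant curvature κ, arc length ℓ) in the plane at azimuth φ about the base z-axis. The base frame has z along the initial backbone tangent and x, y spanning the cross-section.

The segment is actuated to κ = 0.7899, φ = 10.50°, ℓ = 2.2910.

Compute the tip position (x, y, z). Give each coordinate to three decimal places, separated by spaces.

1.539 0.285 1.230

θ = κ·ℓ = 0.7899 × 2.2910 = 1.80966 rad
ρ = (1 − cos θ)/κ = (1 − -0.23660)/0.7899 = 1.56551
z = sin θ / κ = 0.97161/0.7899 = 1.23004
x = ρ cos φ = 1.56551 × cos(10.50°) = 1.53930
y = ρ sin φ = 1.56551 × sin(10.50°) = 0.28529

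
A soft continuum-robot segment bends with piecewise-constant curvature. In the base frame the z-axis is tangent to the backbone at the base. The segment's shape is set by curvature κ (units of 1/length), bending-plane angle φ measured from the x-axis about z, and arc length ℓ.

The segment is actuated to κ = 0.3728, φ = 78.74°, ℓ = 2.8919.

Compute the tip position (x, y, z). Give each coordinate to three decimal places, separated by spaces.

θ = κ·ℓ = 0.3728 × 2.8919 = 1.07810 rad
ρ = (1 − cos θ)/κ = (1 − 0.47300)/0.3728 = 1.41362
z = sin θ / κ = 0.88106/0.3728 = 2.36336
x = ρ cos φ = 1.41362 × cos(78.74°) = 0.27603
y = ρ sin φ = 1.41362 × sin(78.74°) = 1.38641

0.276 1.386 2.363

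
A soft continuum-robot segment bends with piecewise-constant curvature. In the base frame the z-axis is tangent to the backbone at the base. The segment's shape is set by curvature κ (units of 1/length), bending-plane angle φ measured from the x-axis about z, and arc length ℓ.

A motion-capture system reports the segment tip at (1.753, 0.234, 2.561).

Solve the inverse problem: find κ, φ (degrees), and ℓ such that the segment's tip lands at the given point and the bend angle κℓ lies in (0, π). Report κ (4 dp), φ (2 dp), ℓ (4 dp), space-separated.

ρ = √(x²+y²) = √(1.753² + 0.234²) = 1.76855
φ = atan2(y, x) mod 360° = atan2(0.234, 1.753) = 7.6032°
|p|² = ρ² + z² = 1.76855² + 2.561² = 9.68649
κ = 2ρ / |p|² = 2×1.76855 / 9.68649 = 0.36516
θ = 2·atan2(ρ, z) = 2·atan2(1.76855, 2.561) = 1.20874 rad
ℓ = θ/κ = 1.20874/0.36516 = 3.31018

0.3652 7.60 3.3102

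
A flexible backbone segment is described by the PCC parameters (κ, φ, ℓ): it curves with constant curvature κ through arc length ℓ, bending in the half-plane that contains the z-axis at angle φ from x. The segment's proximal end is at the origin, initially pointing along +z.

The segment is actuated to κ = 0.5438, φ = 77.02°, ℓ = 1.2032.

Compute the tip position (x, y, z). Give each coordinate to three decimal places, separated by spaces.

0.085 0.370 1.119

θ = κ·ℓ = 0.5438 × 1.2032 = 0.65430 rad
ρ = (1 − cos θ)/κ = (1 − 0.79347)/0.5438 = 0.37978
z = sin θ / κ = 0.60860/0.5438 = 1.11917
x = ρ cos φ = 0.37978 × cos(77.02°) = 0.08530
y = ρ sin φ = 0.37978 × sin(77.02°) = 0.37008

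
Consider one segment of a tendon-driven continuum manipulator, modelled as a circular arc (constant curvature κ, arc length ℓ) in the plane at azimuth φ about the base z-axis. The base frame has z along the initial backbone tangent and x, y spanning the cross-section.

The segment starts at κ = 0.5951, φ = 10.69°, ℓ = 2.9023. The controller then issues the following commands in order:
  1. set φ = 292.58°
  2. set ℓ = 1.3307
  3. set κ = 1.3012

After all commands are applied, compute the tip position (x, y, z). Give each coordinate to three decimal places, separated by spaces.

initial: κ=0.5951, φ=10.69°, ℓ=2.9023
cmd 1: set φ=292.58° → (κ,φ,ℓ)=(0.5951,292.58°,2.9023) → tip=(0.7457,-1.7932,1.6599)
cmd 2: set ℓ=1.3307 → (κ,φ,ℓ)=(0.5951,292.58°,1.3307) → tip=(0.1920,-0.4616,1.1959)
cmd 3: set κ=1.3012 → (κ,φ,ℓ)=(1.3012,292.58°,1.3307) → tip=(0.3423,-0.8232,0.7586)

0.342 -0.823 0.759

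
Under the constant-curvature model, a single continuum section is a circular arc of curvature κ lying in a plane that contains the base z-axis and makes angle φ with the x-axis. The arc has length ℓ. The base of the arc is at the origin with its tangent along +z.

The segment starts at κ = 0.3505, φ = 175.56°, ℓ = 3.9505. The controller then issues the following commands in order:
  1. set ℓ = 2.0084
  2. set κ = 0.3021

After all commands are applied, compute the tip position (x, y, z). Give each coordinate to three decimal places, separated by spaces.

initial: κ=0.3505, φ=175.56°, ℓ=3.9505
cmd 1: set ℓ=2.0084 → (κ,φ,ℓ)=(0.3505,175.56°,2.0084) → tip=(-0.6762,0.0525,1.8466)
cmd 2: set κ=0.3021 → (κ,φ,ℓ)=(0.3021,175.56°,2.0084) → tip=(-0.5890,0.0457,1.8874)

-0.589 0.046 1.887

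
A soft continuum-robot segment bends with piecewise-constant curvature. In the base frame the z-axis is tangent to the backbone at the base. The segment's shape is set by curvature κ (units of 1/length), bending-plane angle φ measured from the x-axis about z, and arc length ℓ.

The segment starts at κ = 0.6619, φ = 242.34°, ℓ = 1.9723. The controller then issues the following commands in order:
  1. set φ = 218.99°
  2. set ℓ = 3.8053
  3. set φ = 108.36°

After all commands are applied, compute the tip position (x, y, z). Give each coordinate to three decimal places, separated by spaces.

initial: κ=0.6619, φ=242.34°, ℓ=1.9723
cmd 1: set φ=218.99° → (κ,φ,ℓ)=(0.6619,218.99°,1.9723) → tip=(-0.8663,-0.7013,1.4579)
cmd 2: set ℓ=3.8053 → (κ,φ,ℓ)=(0.6619,218.99°,3.8053) → tip=(-2.1280,-1.7226,0.8813)
cmd 3: set φ=108.36° → (κ,φ,ℓ)=(0.6619,108.36°,3.8053) → tip=(-0.8624,2.5985,0.8813)

-0.862 2.599 0.881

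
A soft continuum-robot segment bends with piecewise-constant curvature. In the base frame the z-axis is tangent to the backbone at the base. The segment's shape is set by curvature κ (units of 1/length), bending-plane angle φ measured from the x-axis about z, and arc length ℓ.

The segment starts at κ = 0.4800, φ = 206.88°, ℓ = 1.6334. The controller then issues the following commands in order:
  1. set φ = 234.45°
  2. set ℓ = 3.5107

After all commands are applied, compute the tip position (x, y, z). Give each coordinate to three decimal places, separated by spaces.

initial: κ=0.4800, φ=206.88°, ℓ=1.6334
cmd 1: set φ=234.45° → (κ,φ,ℓ)=(0.4800,234.45°,1.6334) → tip=(-0.3536,-0.4948,1.4711)
cmd 2: set ℓ=3.5107 → (κ,φ,ℓ)=(0.4800,234.45°,3.5107) → tip=(-1.3495,-1.8884,2.0697)

-1.349 -1.888 2.070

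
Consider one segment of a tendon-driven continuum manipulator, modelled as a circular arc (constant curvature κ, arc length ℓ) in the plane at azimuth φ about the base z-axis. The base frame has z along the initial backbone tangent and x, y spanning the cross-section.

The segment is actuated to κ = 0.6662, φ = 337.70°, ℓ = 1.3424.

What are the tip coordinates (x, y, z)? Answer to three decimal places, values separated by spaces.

0.519 -0.213 1.170

θ = κ·ℓ = 0.6662 × 1.3424 = 0.89431 rad
ρ = (1 − cos θ)/κ = (1 − 0.62606)/0.6662 = 0.56130
z = sin θ / κ = 0.77978/0.6662 = 1.17048
x = ρ cos φ = 0.56130 × cos(337.70°) = 0.51932
y = ρ sin φ = 0.56130 × sin(337.70°) = -0.21299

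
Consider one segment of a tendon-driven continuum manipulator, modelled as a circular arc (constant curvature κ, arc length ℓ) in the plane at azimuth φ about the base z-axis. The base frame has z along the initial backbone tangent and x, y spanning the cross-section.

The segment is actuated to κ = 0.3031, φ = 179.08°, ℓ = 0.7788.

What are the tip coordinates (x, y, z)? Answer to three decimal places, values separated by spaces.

-0.091 0.001 0.772

θ = κ·ℓ = 0.3031 × 0.7788 = 0.23605 rad
ρ = (1 − cos θ)/κ = (1 − 0.97227)/0.3031 = 0.09149
z = sin θ / κ = 0.23387/0.3031 = 0.77159
x = ρ cos φ = 0.09149 × cos(179.08°) = -0.09148
y = ρ sin φ = 0.09149 × sin(179.08°) = 0.00147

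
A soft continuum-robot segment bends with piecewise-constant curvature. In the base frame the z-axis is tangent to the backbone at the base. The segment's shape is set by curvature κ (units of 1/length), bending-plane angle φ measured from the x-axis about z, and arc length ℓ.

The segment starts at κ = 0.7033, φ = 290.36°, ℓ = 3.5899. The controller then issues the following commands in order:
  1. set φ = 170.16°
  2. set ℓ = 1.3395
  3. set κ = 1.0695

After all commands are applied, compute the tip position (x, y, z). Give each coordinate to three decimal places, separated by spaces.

initial: κ=0.7033, φ=290.36°, ℓ=3.5899
cmd 1: set φ=170.16° → (κ,φ,ℓ)=(0.7033,170.16°,3.5899) → tip=(-2.5437,0.4412,0.8225)
cmd 2: set ℓ=1.3395 → (κ,φ,ℓ)=(0.7033,170.16°,1.3395) → tip=(-0.5770,0.1001,1.1500)
cmd 3: set κ=1.0695 → (κ,φ,ℓ)=(1.0695,170.16°,1.3395) → tip=(-0.7943,0.1378,0.9261)

-0.794 0.138 0.926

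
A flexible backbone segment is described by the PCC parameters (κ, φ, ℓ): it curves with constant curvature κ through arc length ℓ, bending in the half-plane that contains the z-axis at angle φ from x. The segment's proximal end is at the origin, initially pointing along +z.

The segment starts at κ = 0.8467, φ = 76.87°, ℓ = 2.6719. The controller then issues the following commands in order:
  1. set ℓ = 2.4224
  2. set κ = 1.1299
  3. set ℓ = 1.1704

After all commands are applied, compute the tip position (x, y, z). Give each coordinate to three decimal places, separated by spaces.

0.152 0.650 0.858

initial: κ=0.8467, φ=76.87°, ℓ=2.6719
cmd 1: set ℓ=2.4224 → (κ,φ,ℓ)=(0.8467,76.87°,2.4224) → tip=(0.3922,1.6816,1.0475)
cmd 2: set κ=1.1299 → (κ,φ,ℓ)=(1.1299,76.87°,2.4224) → tip=(0.3859,1.6542,0.3483)
cmd 3: set ℓ=1.1704 → (κ,φ,ℓ)=(1.1299,76.87°,1.1704) → tip=(0.1516,0.6500,0.8579)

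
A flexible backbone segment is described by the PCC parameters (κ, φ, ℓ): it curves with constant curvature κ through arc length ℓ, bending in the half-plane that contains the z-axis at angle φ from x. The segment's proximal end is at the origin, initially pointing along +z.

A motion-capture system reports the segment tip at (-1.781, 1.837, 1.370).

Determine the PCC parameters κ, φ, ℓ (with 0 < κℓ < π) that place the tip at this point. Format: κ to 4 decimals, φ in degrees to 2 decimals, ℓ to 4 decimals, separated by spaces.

ρ = √(x²+y²) = √(-1.781² + 1.837²) = 2.55862
φ = atan2(y, x) mod 360° = atan2(1.837, -1.781) = 134.1132°
|p|² = ρ² + z² = 2.55862² + 1.370² = 8.42343
κ = 2ρ / |p|² = 2×2.55862 / 8.42343 = 0.60750
θ = 2·atan2(ρ, z) = 2·atan2(2.55862, 1.370) = 2.15839 rad
ℓ = θ/κ = 2.15839/0.60750 = 3.55291

0.6075 134.11 3.5529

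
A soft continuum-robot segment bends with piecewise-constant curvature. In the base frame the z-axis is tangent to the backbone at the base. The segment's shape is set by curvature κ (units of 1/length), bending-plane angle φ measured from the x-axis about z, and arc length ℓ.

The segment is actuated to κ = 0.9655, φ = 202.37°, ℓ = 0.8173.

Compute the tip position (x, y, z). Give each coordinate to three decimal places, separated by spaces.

-0.283 -0.116 0.735

θ = κ·ℓ = 0.9655 × 0.8173 = 0.78910 rad
ρ = (1 − cos θ)/κ = (1 − 0.70448)/0.9655 = 0.30608
z = sin θ / κ = 0.70972/0.9655 = 0.73508
x = ρ cos φ = 0.30608 × cos(202.37°) = -0.28304
y = ρ sin φ = 0.30608 × sin(202.37°) = -0.11649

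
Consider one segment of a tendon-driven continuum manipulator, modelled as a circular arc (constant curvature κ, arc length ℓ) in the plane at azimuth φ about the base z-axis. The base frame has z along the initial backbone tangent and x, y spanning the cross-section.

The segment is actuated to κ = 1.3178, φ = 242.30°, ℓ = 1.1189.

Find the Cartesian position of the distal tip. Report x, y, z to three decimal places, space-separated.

θ = κ·ℓ = 1.3178 × 1.1189 = 1.47449 rad
ρ = (1 − cos θ)/κ = (1 − 0.09616)/1.3178 = 0.68587
z = sin θ / κ = 0.99537/1.3178 = 0.75532
x = ρ cos φ = 0.68587 × cos(242.30°) = -0.31882
y = ρ sin φ = 0.68587 × sin(242.30°) = -0.60726

-0.319 -0.607 0.755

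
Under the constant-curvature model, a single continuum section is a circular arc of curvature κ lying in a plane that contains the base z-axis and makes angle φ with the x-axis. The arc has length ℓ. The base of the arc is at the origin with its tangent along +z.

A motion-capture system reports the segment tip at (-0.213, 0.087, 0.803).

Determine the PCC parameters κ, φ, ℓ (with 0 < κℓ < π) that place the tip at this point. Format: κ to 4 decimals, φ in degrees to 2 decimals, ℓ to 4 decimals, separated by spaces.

0.6595 157.78 0.8463

ρ = √(x²+y²) = √(-0.213² + 0.087²) = 0.23008
φ = atan2(y, x) mod 360° = atan2(0.087, -0.213) = 157.7824°
|p|² = ρ² + z² = 0.23008² + 0.803² = 0.69775
κ = 2ρ / |p|² = 2×0.23008 / 0.69775 = 0.65950
θ = 2·atan2(ρ, z) = 2·atan2(0.23008, 0.803) = 0.55811 rad
ℓ = θ/κ = 0.55811/0.65950 = 0.84625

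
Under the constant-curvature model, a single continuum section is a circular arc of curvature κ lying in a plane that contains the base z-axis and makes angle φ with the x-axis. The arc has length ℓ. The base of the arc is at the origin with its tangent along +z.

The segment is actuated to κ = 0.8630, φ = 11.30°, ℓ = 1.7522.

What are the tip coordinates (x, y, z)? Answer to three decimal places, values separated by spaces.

θ = κ·ℓ = 0.8630 × 1.7522 = 1.51215 rad
ρ = (1 − cos θ)/κ = (1 − 0.05861)/0.8630 = 1.09083
z = sin θ / κ = 0.99828/0.8630 = 1.15676
x = ρ cos φ = 1.09083 × cos(11.30°) = 1.06968
y = ρ sin φ = 1.09083 × sin(11.30°) = 0.21374

1.070 0.214 1.157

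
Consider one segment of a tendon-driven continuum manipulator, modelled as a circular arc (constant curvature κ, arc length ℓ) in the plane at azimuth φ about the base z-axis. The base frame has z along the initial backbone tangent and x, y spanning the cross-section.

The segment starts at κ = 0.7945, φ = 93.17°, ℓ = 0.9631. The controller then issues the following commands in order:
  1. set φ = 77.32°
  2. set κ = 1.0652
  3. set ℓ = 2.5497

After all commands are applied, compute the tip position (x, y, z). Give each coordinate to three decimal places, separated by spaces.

initial: κ=0.7945, φ=93.17°, ℓ=0.9631
cmd 1: set φ=77.32° → (κ,φ,ℓ)=(0.7945,77.32°,0.9631) → tip=(0.0770,0.3423,0.8718)
cmd 2: set κ=1.0652 → (κ,φ,ℓ)=(1.0652,77.32°,0.9631) → tip=(0.0993,0.4412,0.8028)
cmd 3: set ℓ=2.5497 → (κ,φ,ℓ)=(1.0652,77.32°,2.5497) → tip=(0.3938,1.7501,0.3876)

0.394 1.750 0.388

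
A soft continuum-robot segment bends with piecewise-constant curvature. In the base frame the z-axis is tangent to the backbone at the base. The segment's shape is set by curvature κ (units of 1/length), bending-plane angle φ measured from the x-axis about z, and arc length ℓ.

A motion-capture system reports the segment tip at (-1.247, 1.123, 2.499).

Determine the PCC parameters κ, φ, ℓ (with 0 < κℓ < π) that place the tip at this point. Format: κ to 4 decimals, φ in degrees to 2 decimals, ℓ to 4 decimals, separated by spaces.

ρ = √(x²+y²) = √(-1.247² + 1.123²) = 1.67814
φ = atan2(y, x) mod 360° = atan2(1.123, -1.247) = 137.9950°
|p|² = ρ² + z² = 1.67814² + 2.499² = 9.06114
κ = 2ρ / |p|² = 2×1.67814 / 9.06114 = 0.37040
θ = 2·atan2(ρ, z) = 2·atan2(1.67814, 2.499) = 1.18271 rad
ℓ = θ/κ = 1.18271/0.37040 = 3.19305

0.3704 138.00 3.1930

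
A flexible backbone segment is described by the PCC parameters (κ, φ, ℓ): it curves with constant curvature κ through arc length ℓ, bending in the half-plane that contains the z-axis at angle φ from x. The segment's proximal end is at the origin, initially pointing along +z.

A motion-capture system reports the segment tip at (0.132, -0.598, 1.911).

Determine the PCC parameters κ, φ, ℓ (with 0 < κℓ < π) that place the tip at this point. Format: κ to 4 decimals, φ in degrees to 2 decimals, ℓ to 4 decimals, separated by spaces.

ρ = √(x²+y²) = √(0.132² + -0.598²) = 0.61240
φ = atan2(y, x) mod 360° = atan2(-0.598, 0.132) = 282.4476°
|p|² = ρ² + z² = 0.61240² + 1.911² = 4.02695
κ = 2ρ / |p|² = 2×0.61240 / 4.02695 = 0.30415
θ = 2·atan2(ρ, z) = 2·atan2(0.61240, 1.911) = 0.62024 rad
ℓ = θ/κ = 0.62024/0.30415 = 2.03926

0.3041 282.45 2.0393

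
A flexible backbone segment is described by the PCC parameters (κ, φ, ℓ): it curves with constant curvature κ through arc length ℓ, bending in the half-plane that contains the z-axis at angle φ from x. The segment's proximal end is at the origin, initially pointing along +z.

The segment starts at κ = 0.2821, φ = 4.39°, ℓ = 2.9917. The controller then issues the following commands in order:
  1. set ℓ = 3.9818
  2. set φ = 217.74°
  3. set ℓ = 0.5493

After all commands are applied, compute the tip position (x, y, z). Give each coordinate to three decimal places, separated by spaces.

initial: κ=0.2821, φ=4.39°, ℓ=2.9917
cmd 1: set ℓ=3.9818 → (κ,φ,ℓ)=(0.2821,4.39°,3.9818) → tip=(2.0049,0.1539,3.1957)
cmd 2: set φ=217.74° → (κ,φ,ℓ)=(0.2821,217.74°,3.9818) → tip=(-1.5902,-1.2308,3.1957)
cmd 3: set ℓ=0.5493 → (κ,φ,ℓ)=(0.2821,217.74°,0.5493) → tip=(-0.0336,-0.0260,0.5471)

-0.034 -0.026 0.547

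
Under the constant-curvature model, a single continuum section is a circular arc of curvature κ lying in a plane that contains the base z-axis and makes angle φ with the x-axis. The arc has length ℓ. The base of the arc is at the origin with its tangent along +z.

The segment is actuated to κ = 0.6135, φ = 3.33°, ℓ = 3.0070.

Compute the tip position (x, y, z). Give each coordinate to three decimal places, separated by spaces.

2.068 0.120 1.569

θ = κ·ℓ = 0.6135 × 3.0070 = 1.84479 rad
ρ = (1 − cos θ)/κ = (1 − -0.27058)/0.6135 = 2.07104
z = sin θ / κ = 0.96270/0.6135 = 1.56919
x = ρ cos φ = 2.07104 × cos(3.33°) = 2.06754
y = ρ sin φ = 2.07104 × sin(3.33°) = 0.12030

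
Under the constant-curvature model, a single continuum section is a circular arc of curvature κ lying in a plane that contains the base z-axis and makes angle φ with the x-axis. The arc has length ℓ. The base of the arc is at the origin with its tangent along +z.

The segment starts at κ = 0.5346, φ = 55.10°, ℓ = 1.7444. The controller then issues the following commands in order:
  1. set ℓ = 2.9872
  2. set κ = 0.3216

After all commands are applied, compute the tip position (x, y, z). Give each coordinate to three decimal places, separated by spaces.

0.760 1.089 2.548

initial: κ=0.5346, φ=55.10°, ℓ=1.7444
cmd 1: set ℓ=2.9872 → (κ,φ,ℓ)=(0.5346,55.10°,2.9872) → tip=(1.0982,1.5743,1.8699)
cmd 2: set κ=0.3216 → (κ,φ,ℓ)=(0.3216,55.10°,2.9872) → tip=(0.7597,1.0890,2.5485)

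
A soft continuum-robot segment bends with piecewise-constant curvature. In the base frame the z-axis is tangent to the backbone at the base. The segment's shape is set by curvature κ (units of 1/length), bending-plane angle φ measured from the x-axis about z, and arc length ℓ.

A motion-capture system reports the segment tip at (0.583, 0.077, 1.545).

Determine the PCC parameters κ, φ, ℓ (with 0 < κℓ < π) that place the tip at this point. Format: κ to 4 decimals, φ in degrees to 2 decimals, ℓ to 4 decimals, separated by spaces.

0.4304 7.52 1.6901

ρ = √(x²+y²) = √(0.583² + 0.077²) = 0.58806
φ = atan2(y, x) mod 360° = atan2(0.077, 0.583) = 7.5238°
|p|² = ρ² + z² = 0.58806² + 1.545² = 2.73284
κ = 2ρ / |p|² = 2×0.58806 / 2.73284 = 0.43037
θ = 2·atan2(ρ, z) = 2·atan2(0.58806, 1.545) = 0.72738 rad
ℓ = θ/κ = 0.72738/0.43037 = 1.69015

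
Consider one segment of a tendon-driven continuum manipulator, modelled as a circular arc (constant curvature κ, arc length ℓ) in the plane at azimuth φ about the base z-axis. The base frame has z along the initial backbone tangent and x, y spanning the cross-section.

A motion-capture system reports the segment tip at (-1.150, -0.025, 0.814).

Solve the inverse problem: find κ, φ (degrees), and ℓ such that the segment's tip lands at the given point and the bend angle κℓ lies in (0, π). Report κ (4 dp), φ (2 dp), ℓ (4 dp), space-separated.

ρ = √(x²+y²) = √(-1.150² + -0.025²) = 1.15027
φ = atan2(y, x) mod 360° = atan2(-0.025, -1.150) = 181.2454°
|p|² = ρ² + z² = 1.15027² + 0.814² = 1.98572
κ = 2ρ / |p|² = 2×1.15027 / 1.98572 = 1.15854
θ = 2·atan2(ρ, z) = 2·atan2(1.15027, 0.814) = 1.90990 rad
ℓ = θ/κ = 1.90990/1.15854 = 1.64853

1.1585 181.25 1.6485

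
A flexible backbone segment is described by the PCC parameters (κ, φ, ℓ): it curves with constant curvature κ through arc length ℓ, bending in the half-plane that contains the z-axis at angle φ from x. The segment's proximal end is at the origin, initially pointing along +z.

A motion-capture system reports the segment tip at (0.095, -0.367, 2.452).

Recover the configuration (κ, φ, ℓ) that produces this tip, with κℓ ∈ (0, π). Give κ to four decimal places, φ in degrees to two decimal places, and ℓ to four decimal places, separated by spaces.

ρ = √(x²+y²) = √(0.095² + -0.367²) = 0.37910
φ = atan2(y, x) mod 360° = atan2(-0.367, 0.095) = 284.5128°
|p|² = ρ² + z² = 0.37910² + 2.452² = 6.15602
κ = 2ρ / |p|² = 2×0.37910 / 6.15602 = 0.12316
θ = 2·atan2(ρ, z) = 2·atan2(0.37910, 2.452) = 0.30678 rad
ℓ = θ/κ = 0.30678/0.12316 = 2.49089

0.1232 284.51 2.4909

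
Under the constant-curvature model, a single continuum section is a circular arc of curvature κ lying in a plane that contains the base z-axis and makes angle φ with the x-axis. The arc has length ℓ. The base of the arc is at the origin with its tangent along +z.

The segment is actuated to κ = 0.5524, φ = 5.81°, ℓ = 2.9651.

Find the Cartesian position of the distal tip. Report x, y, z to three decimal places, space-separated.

1.922 0.196 1.806

θ = κ·ℓ = 0.5524 × 2.9651 = 1.63792 rad
ρ = (1 − cos θ)/κ = (1 − -0.06707)/0.5524 = 1.93171
z = sin θ / κ = 0.99775/0.5524 = 1.80621
x = ρ cos φ = 1.93171 × cos(5.81°) = 1.92178
y = ρ sin φ = 1.93171 × sin(5.81°) = 0.19555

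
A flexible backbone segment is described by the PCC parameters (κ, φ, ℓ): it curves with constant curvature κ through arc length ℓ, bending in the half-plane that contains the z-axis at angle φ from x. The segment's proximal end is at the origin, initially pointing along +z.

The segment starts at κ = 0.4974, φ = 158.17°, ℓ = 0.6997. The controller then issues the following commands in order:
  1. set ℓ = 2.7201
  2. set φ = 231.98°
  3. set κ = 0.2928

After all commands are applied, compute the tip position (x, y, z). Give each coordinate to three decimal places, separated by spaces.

initial: κ=0.4974, φ=158.17°, ℓ=0.6997
cmd 1: set ℓ=2.7201 → (κ,φ,ℓ)=(0.4974,158.17°,2.7201) → tip=(-1.4630,0.5860,1.9629)
cmd 2: set φ=231.98° → (κ,φ,ℓ)=(0.4974,231.98°,2.7201) → tip=(-0.9707,-1.2416,1.9629)
cmd 3: set κ=0.2928 → (κ,φ,ℓ)=(0.2928,231.98°,2.7201) → tip=(-0.6327,-0.8092,2.4415)

-0.633 -0.809 2.442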